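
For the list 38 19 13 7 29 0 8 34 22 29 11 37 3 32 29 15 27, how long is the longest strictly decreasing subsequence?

5

One longest decreasing subsequence is 38, 19, 13, 7, 0 (positions 1,2,3,4,6), of length 5; no longer one exists.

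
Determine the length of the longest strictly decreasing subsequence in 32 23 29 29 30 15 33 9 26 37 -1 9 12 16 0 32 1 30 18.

One longest decreasing subsequence is 32, 23, 15, 9, -1 (positions 1,2,6,8,11), of length 5; no longer one exists.

5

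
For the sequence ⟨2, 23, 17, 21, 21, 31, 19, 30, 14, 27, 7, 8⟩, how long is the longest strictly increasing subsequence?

One longest increasing subsequence is 2, 17, 21, 31 (positions 1,3,4,6), of length 4; no longer one exists.

4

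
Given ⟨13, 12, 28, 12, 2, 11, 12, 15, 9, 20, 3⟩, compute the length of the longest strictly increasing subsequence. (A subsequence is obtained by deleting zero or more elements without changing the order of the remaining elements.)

One longest increasing subsequence is 2, 11, 12, 15, 20 (positions 5,6,7,8,10), of length 5; no longer one exists.

5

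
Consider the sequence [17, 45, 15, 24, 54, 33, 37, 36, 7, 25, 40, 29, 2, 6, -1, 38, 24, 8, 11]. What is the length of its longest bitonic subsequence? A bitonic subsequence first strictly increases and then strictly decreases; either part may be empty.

8

Let inc[i] be the LIS ending at i and dec[i] the longest strictly decreasing subsequence starting at i. inc = [1, 2, 1, 2, 3, 3, 4, 4, 1, 3, 5, 4, 1, 2, 1, 5, 3, 3, 4], dec = [5, 6, 4, 4, 6, 4, 5, 4, 3, 3, 4, 3, 2, 2, 1, 3, 2, 1, 1].
max_i inc[i]+dec[i]−1 = 8, with one witness 17, 45, 54, 37, 36, 29, 24, 11.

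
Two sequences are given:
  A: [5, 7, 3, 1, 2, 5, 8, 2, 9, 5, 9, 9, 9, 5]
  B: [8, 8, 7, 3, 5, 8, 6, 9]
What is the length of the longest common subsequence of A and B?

5

Backtracking the LCS table gives one alignment: 7 (A2,B3) → 3 (A3,B4) → 5 (A6,B5) → 8 (A7,B6) → 9 (A13,B8).
So the longest common subsequence has length 5.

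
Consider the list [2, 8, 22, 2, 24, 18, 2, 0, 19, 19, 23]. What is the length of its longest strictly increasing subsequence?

5

Scanning left to right, the best length ending at each element is: 2→1, 8→2, 22→3, 2→1, 24→4, 18→3, 2→1, 0→1, 19→4, 19→4, 23→5.
So the longest increasing subsequence has length 5, e.g. 2, 8, 18, 19, 23.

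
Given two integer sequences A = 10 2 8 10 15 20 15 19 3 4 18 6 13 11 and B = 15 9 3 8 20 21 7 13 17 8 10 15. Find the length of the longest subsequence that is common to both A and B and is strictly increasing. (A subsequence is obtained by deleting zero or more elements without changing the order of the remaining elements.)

A longest common strictly increasing subsequence is 8, 10, 15 (length 3); it appears in order in both A and B, and no longer such subsequence exists.

3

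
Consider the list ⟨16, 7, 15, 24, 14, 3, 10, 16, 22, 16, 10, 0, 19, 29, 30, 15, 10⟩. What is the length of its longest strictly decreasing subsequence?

5

Let dp[i] be the longest decreasing subsequence ending at position i. Then dp = [1, 2, 2, 1, 3, 4, 4, 2, 2, 3, 4, 5, 3, 1, 1, 4, 5].
The maximum is 5; one witness is 16, 15, 14, 3, 0 at positions 1,3,5,6,12.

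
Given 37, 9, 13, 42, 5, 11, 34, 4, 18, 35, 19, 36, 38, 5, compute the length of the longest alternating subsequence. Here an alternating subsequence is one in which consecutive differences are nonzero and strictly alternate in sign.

10

Track the best alternating length ending on an up-step vs a down-step at each position: up/down = 1/1, 1/2, 3/2, 3/1, 1/4, 5/4, 5/4, 1/6, 7/6, 7/4, 7/8, 9/4, 9/4, 7/10.
The maximum over both is 10; one such subsequence is 37, 9, 13, 5, 11, 4, 35, 19, 36, 5.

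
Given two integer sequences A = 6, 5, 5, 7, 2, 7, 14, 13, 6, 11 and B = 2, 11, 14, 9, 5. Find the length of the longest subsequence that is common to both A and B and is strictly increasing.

2

A longest common strictly increasing subsequence is 2, 11 (length 2); it appears in order in both A and B, and no longer such subsequence exists.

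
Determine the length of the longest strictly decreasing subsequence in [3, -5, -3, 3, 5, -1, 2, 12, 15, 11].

Scanning left to right, the best length ending at each element is: 3→1, -5→2, -3→2, 3→1, 5→1, -1→2, 2→2, 12→1, 15→1, 11→2.
So the longest decreasing subsequence has length 2, e.g. 3, -5.

2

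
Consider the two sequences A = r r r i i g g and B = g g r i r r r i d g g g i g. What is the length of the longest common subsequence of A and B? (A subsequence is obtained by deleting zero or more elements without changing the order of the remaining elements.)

6

Backtracking the LCS table gives one alignment: r (A1,B5) → r (A2,B6) → r (A3,B7) → i (A4,B8) → i (A5,B13) → g (A7,B14).
So the longest common subsequence has length 6.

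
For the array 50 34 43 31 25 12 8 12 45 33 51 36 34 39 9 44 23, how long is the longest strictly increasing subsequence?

Scanning left to right, the best length ending at each element is: 50→1, 34→1, 43→2, 31→1, 25→1, 12→1, 8→1, 12→2, 45→3, 33→3, 51→4, 36→4, 34→4, 39→5, 9→2, 44→6, 23→3.
So the longest increasing subsequence has length 6, e.g. 8, 12, 33, 36, 39, 44.

6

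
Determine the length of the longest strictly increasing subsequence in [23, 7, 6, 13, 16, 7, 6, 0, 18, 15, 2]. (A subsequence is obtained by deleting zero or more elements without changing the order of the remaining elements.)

One longest increasing subsequence is 7, 13, 16, 18 (positions 2,4,5,9), of length 4; no longer one exists.

4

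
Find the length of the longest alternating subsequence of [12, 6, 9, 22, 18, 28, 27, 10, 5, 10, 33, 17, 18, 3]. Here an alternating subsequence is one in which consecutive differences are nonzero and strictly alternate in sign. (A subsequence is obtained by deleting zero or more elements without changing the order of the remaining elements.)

Track the best alternating length ending on an up-step vs a down-step at each position: up/down = 1/1, 1/2, 3/2, 3/1, 3/4, 5/1, 5/6, 3/6, 1/6, 7/6, 7/1, 7/8, 9/8, 1/10.
The maximum over both is 10; one such subsequence is 12, 6, 22, 18, 28, 27, 33, 17, 18, 3.

10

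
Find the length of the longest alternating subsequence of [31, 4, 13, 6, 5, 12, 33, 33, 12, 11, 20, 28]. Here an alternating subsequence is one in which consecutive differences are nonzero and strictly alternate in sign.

7

Track the best alternating length ending on an up-step vs a down-step at each position: up/down = 1/1, 1/2, 3/2, 3/4, 3/4, 5/4, 5/1, 5/1, 5/6, 5/6, 7/6, 7/6.
The maximum over both is 7; one such subsequence is 31, 4, 13, 6, 33, 12, 20.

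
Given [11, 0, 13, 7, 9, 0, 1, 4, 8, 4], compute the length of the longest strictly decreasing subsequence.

4

Let dp[i] be the longest decreasing subsequence ending at position i. Then dp = [1, 2, 1, 2, 2, 3, 3, 3, 3, 4].
The maximum is 4; one witness is 11, 9, 8, 4 at positions 1,5,9,10.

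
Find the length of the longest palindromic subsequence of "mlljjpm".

Using dp[i][j] = 2 + dp[i+1][j−1] if the ends match, else max(dp[i+1][j], dp[i][j−1]):
dp[1][7] = 4. A witness is mjjm at positions 1,4,5,7.

4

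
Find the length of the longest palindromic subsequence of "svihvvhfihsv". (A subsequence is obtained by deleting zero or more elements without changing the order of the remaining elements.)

8

One longest palindromic subsequence is vihvvhiv (positions 2,3,4,5,6,7,9,12); it reads the same forward and backward, and the interval DP gives dp[1][12] = 8.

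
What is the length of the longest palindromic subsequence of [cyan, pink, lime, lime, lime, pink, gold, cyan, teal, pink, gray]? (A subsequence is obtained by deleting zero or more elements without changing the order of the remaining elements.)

Using dp[i][j] = 2 + dp[i+1][j−1] if the ends match, else max(dp[i+1][j], dp[i][j−1]):
dp[1][11] = 7. A witness is cyan pink lime lime lime pink cyan at positions 1,2,3,4,5,6,8.

7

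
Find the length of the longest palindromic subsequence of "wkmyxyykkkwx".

7

Using dp[i][j] = 2 + dp[i+1][j−1] if the ends match, else max(dp[i+1][j], dp[i][j−1]):
dp[1][12] = 7. A witness is wkyyykw at positions 1,2,4,6,7,10,11.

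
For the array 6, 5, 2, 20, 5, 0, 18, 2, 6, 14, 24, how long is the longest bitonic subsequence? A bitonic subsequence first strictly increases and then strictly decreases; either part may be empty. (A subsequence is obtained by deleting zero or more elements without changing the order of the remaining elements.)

5

Let inc[i] be the LIS ending at i and dec[i] the longest strictly decreasing subsequence starting at i. inc = [1, 1, 1, 2, 2, 1, 3, 2, 3, 4, 5], dec = [4, 3, 2, 3, 2, 1, 2, 1, 1, 1, 1].
max_i inc[i]+dec[i]−1 = 5, with one witness 2, 5, 6, 14, 24.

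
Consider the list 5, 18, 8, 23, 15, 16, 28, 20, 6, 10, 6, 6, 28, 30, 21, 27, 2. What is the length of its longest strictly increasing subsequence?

7

Let dp[i] be the longest increasing subsequence ending at position i. Then dp = [1, 2, 2, 3, 3, 4, 5, 5, 2, 3, 2, 2, 6, 7, 6, 7, 1].
The maximum is 7; one witness is 5, 8, 15, 16, 20, 28, 30 at positions 1,3,5,6,8,13,14.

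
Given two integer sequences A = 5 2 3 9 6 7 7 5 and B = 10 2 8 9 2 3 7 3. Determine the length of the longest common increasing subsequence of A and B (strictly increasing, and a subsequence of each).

A longest common strictly increasing subsequence is 2, 3, 7 (length 3); it appears in order in both A and B, and no longer such subsequence exists.

3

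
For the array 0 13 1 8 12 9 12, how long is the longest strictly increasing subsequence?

Scanning left to right, the best length ending at each element is: 0→1, 13→2, 1→2, 8→3, 12→4, 9→4, 12→5.
So the longest increasing subsequence has length 5, e.g. 0, 1, 8, 9, 12.

5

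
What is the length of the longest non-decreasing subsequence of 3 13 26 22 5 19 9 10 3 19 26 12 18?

Let dp[i] be the longest non-decreasing subsequence ending at position i. Then dp = [1, 2, 3, 3, 2, 3, 3, 4, 2, 5, 6, 5, 6].
The maximum is 6; one witness is 3, 5, 9, 10, 19, 26 at positions 1,5,7,8,10,11.

6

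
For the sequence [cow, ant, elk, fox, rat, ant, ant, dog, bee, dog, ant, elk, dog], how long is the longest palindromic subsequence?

One longest palindromic subsequence is elk ant dog bee dog ant elk (positions 3,6,8,9,10,11,12); it reads the same forward and backward, and the interval DP gives dp[1][13] = 7.

7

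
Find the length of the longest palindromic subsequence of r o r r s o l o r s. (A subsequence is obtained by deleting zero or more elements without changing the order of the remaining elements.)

One longest palindromic subsequence is rorror (positions 1,2,3,4,8,9); it reads the same forward and backward, and the interval DP gives dp[1][10] = 6.

6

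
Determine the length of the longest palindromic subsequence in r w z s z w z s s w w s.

7

Using dp[i][j] = 2 + dp[i+1][j−1] if the ends match, else max(dp[i+1][j], dp[i][j−1]):
dp[1][12] = 7. A witness is wszwzsw at positions 2,4,5,6,7,9,11.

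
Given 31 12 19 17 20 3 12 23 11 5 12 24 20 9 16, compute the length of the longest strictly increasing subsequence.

Scanning left to right, the best length ending at each element is: 31→1, 12→1, 19→2, 17→2, 20→3, 3→1, 12→2, 23→4, 11→2, 5→2, 12→3, 24→5, 20→4, 9→3, 16→4.
So the longest increasing subsequence has length 5, e.g. 12, 19, 20, 23, 24.

5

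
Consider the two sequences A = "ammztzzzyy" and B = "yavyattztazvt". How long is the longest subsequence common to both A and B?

Backtracking the LCS table gives one alignment: a (A1,B5) → z (A4,B8) → t (A5,B9) → z (A6,B11).
So the longest common subsequence has length 4.

4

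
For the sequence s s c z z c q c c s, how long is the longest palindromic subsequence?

7

One longest palindromic subsequence is sccqccs (positions 1,3,6,7,8,9,10); it reads the same forward and backward, and the interval DP gives dp[1][10] = 7.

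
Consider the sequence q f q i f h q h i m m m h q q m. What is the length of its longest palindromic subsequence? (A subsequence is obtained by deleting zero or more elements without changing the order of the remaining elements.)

9

One longest palindromic subsequence is qqhmmmhqq (positions 3,7,8,10,11,12,13,14,15); it reads the same forward and backward, and the interval DP gives dp[1][16] = 9.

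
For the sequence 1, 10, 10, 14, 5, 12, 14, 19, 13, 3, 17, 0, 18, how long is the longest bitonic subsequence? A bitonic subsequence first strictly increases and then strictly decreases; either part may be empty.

Let inc[i] be the LIS ending at i and dec[i] the longest strictly decreasing subsequence starting at i. inc = [1, 2, 2, 3, 2, 3, 4, 5, 4, 2, 5, 1, 6], dec = [2, 4, 4, 4, 3, 3, 4, 4, 3, 2, 2, 1, 1].
max_i inc[i]+dec[i]−1 = 8, with one witness 1, 10, 12, 14, 19, 13, 3, 0.

8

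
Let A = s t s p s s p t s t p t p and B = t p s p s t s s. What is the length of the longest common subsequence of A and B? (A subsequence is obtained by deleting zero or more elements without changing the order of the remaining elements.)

A longest common subsequence is tspsss (length 6); the LCS DP confirms no longer common subsequence exists.

6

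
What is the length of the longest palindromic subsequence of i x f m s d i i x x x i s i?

One longest palindromic subsequence is isixxxisi (positions 1,5,7,9,10,11,12,13,14); it reads the same forward and backward, and the interval DP gives dp[1][14] = 9.

9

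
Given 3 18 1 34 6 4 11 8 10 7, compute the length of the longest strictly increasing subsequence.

4

Let dp[i] be the longest increasing subsequence ending at position i. Then dp = [1, 2, 1, 3, 2, 2, 3, 3, 4, 3].
The maximum is 4; one witness is 3, 6, 8, 10 at positions 1,5,8,9.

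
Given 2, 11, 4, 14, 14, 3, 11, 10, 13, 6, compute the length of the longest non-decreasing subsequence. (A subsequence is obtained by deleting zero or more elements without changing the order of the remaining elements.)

4

Let dp[i] be the longest non-decreasing subsequence ending at position i. Then dp = [1, 2, 2, 3, 4, 2, 3, 3, 4, 3].
The maximum is 4; one witness is 2, 11, 14, 14 at positions 1,2,4,5.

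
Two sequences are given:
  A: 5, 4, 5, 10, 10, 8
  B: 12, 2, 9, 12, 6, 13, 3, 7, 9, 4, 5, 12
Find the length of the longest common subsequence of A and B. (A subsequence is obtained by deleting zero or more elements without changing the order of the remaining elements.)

A longest common subsequence is 4, 5 (length 2); the LCS DP confirms no longer common subsequence exists.

2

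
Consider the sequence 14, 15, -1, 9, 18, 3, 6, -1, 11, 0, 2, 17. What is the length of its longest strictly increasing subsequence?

5

Let dp[i] be the longest increasing subsequence ending at position i. Then dp = [1, 2, 1, 2, 3, 2, 3, 1, 4, 2, 3, 5].
The maximum is 5; one witness is -1, 3, 6, 11, 17 at positions 3,6,7,9,12.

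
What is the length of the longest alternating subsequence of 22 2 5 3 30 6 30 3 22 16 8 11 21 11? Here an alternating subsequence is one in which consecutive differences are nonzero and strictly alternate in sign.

12

A longest alternating subsequence is 22, 2, 5, 3, 30, 6, 30, 3, 22, 16, 21, 11 (positions 1,2,3,4,5,6,7,8,9,10,13,14); its 11 consecutive differences strictly alternate in sign, and length 12 is optimal.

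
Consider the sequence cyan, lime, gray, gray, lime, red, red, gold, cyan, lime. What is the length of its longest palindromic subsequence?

One longest palindromic subsequence is cyan lime gray gray lime cyan (positions 1,2,3,4,5,9); it reads the same forward and backward, and the interval DP gives dp[1][10] = 6.

6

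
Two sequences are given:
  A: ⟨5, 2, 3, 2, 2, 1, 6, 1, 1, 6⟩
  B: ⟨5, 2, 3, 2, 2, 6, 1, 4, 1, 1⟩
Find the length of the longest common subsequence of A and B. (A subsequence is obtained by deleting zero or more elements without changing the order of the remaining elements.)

8

Backtracking the LCS table gives one alignment: 5 (A1,B1) → 2 (A2,B2) → 3 (A3,B3) → 2 (A4,B4) → 2 (A5,B5) → 1 (A6,B7) → 1 (A8,B9) → 1 (A9,B10).
So the longest common subsequence has length 8.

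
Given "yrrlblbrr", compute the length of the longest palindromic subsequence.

7

One longest palindromic subsequence is rrblbrr (positions 2,3,5,6,7,8,9); it reads the same forward and backward, and the interval DP gives dp[1][9] = 7.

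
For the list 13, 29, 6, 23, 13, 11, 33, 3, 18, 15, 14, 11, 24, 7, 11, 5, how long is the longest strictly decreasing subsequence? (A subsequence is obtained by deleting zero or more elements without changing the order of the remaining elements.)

Let dp[i] be the longest decreasing subsequence ending at position i. Then dp = [1, 1, 2, 2, 3, 4, 1, 5, 3, 4, 5, 6, 2, 7, 6, 8].
The maximum is 8; one witness is 29, 23, 18, 15, 14, 11, 7, 5 at positions 2,4,9,10,11,12,14,16.

8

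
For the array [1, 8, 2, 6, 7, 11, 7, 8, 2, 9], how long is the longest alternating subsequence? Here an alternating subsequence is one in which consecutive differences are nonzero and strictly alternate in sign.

Track the best alternating length ending on an up-step vs a down-step at each position: up/down = 1/1, 2/1, 2/3, 4/3, 4/3, 4/1, 4/5, 6/5, 2/7, 8/5.
The maximum over both is 8; one such subsequence is 1, 8, 2, 11, 7, 8, 2, 9.

8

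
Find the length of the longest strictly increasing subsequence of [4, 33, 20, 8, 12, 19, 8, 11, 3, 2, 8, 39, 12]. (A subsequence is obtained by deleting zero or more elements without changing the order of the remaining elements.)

Scanning left to right, the best length ending at each element is: 4→1, 33→2, 20→2, 8→2, 12→3, 19→4, 8→2, 11→3, 3→1, 2→1, 8→2, 39→5, 12→4.
So the longest increasing subsequence has length 5, e.g. 4, 8, 12, 19, 39.

5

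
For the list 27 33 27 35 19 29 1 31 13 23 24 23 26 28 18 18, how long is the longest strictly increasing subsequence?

One longest increasing subsequence is 1, 13, 23, 24, 26, 28 (positions 7,9,10,11,13,14), of length 6; no longer one exists.

6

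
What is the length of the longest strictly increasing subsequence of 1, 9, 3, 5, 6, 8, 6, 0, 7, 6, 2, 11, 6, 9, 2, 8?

Let dp[i] be the longest increasing subsequence ending at position i. Then dp = [1, 2, 2, 3, 4, 5, 4, 1, 5, 4, 2, 6, 4, 6, 2, 6].
The maximum is 6; one witness is 1, 3, 5, 6, 8, 11 at positions 1,3,4,5,6,12.

6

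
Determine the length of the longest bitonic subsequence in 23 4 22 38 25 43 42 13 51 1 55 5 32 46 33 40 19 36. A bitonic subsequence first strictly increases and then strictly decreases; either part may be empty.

9

Let inc[i] be the LIS ending at i and dec[i] the longest strictly decreasing subsequence starting at i. inc = [1, 1, 2, 3, 3, 4, 4, 2, 5, 1, 6, 2, 4, 5, 5, 6, 3, 6], dec = [4, 2, 3, 4, 3, 4, 3, 2, 4, 1, 4, 1, 2, 3, 2, 2, 1, 1].
max_i inc[i]+dec[i]−1 = 9, with one witness 4, 22, 38, 43, 51, 55, 46, 40, 36.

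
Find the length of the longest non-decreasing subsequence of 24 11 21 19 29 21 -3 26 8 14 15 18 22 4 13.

Scanning left to right, the best length ending at each element is: 24→1, 11→1, 21→2, 19→2, 29→3, 21→3, -3→1, 26→4, 8→2, 14→3, 15→4, 18→5, 22→6, 4→2, 13→3.
So the longest non-decreasing subsequence has length 6, e.g. -3, 8, 14, 15, 18, 22.

6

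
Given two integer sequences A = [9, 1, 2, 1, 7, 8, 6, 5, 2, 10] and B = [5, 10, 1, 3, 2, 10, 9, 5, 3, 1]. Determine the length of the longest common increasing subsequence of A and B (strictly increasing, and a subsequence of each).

A longest common strictly increasing subsequence is 1, 2, 10 (length 3); it appears in order in both A and B, and no longer such subsequence exists.

3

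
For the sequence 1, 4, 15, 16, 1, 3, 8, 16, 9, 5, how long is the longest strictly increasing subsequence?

4

One longest increasing subsequence is 1, 4, 15, 16 (positions 1,2,3,4), of length 4; no longer one exists.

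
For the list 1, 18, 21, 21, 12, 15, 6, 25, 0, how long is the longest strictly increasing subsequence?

4

One longest increasing subsequence is 1, 18, 21, 25 (positions 1,2,3,8), of length 4; no longer one exists.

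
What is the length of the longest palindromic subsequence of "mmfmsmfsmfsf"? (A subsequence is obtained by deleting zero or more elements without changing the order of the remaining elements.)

One longest palindromic subsequence is fsfmfsf (positions 3,5,7,9,10,11,12); it reads the same forward and backward, and the interval DP gives dp[1][12] = 7.

7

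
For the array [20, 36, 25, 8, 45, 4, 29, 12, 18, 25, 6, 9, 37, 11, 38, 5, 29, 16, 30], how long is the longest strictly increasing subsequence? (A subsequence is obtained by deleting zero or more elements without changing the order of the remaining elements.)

Let dp[i] be the longest increasing subsequence ending at position i. Then dp = [1, 2, 2, 1, 3, 1, 3, 2, 3, 4, 2, 3, 5, 4, 6, 2, 5, 5, 6].
The maximum is 6; one witness is 8, 12, 18, 25, 37, 38 at positions 4,8,9,10,13,15.

6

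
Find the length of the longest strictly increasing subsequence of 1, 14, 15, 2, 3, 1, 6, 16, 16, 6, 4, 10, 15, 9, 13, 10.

One longest increasing subsequence is 1, 2, 3, 6, 10, 15 (positions 1,4,5,7,12,13), of length 6; no longer one exists.

6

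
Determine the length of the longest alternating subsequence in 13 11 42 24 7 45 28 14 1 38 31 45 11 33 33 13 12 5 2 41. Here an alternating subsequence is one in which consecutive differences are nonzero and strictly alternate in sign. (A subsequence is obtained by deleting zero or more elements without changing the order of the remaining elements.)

13

A longest alternating subsequence is 13, 11, 42, 24, 45, 28, 38, 31, 45, 11, 33, 13, 41 (positions 1,2,3,4,6,7,10,11,12,13,14,16,20); its 12 consecutive differences strictly alternate in sign, and length 13 is optimal.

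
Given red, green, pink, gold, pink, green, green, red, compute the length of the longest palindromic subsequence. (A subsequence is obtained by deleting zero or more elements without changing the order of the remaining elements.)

One longest palindromic subsequence is red green pink gold pink green red (positions 1,2,3,4,5,7,8); it reads the same forward and backward, and the interval DP gives dp[1][8] = 7.

7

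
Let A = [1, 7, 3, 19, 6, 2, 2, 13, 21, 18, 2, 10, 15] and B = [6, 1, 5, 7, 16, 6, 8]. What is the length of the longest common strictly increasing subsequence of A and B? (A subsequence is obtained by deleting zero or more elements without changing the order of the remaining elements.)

2

For each value that appears in both, track the longest common increasing run ending there.
The best achievable length is 2; one witness is 1, 7 (A-positions 1,2, B-positions 2,4).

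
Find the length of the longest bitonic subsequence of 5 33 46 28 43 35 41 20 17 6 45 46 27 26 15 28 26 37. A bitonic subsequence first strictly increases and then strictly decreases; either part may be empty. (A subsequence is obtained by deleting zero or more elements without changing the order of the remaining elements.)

9

One longest bitonic subsequence is 5, 33, 35, 41, 45, 46, 27, 26, 15 (positions 1,2,6,7,11,12,13,14,15): it rises to 46 then falls. Length 9 is optimal.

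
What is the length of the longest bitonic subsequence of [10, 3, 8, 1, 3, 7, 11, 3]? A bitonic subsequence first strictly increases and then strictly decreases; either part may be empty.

5

Let inc[i] be the LIS ending at i and dec[i] the longest strictly decreasing subsequence starting at i. inc = [1, 1, 2, 1, 2, 3, 4, 2], dec = [4, 2, 3, 1, 1, 2, 2, 1].
max_i inc[i]+dec[i]−1 = 5, with one witness 1, 3, 7, 11, 3.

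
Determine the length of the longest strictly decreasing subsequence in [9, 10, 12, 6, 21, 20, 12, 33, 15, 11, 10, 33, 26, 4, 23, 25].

6

One longest decreasing subsequence is 21, 20, 12, 11, 10, 4 (positions 5,6,7,10,11,14), of length 6; no longer one exists.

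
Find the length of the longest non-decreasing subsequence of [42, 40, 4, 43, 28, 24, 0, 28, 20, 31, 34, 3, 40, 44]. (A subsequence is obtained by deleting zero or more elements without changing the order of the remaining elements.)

Let dp[i] be the longest non-decreasing subsequence ending at position i. Then dp = [1, 1, 1, 2, 2, 2, 1, 3, 2, 4, 5, 2, 6, 7].
The maximum is 7; one witness is 4, 28, 28, 31, 34, 40, 44 at positions 3,5,8,10,11,13,14.

7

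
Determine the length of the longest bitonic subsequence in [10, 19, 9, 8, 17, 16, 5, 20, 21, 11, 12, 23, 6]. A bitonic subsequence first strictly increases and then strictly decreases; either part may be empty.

6

One longest bitonic subsequence is 10, 19, 17, 16, 12, 6 (positions 1,2,5,6,11,13): it rises to 19 then falls. Length 6 is optimal.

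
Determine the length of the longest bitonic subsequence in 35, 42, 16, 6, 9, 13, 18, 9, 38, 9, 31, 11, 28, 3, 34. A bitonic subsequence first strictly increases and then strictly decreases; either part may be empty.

8

Let inc[i] be the LIS ending at i and dec[i] the longest strictly decreasing subsequence starting at i. inc = [1, 2, 1, 1, 2, 3, 4, 2, 5, 2, 5, 3, 5, 1, 6], dec = [5, 5, 4, 2, 2, 3, 3, 2, 4, 2, 3, 2, 2, 1, 1].
max_i inc[i]+dec[i]−1 = 8, with one witness 6, 9, 13, 18, 38, 31, 28, 3.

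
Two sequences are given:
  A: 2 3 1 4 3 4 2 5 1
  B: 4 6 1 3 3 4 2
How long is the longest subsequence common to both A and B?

4

Backtracking the LCS table gives one alignment: 3 (A2,B4) → 3 (A5,B5) → 4 (A6,B6) → 2 (A7,B7).
So the longest common subsequence has length 4.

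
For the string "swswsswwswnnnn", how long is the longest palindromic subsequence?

One longest palindromic subsequence is wswsswsw (positions 2,3,4,5,6,8,9,10); it reads the same forward and backward, and the interval DP gives dp[1][14] = 8.

8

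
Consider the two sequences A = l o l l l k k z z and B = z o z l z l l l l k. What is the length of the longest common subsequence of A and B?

5

Backtracking the LCS table gives one alignment: l (A1,B6) → l (A3,B7) → l (A4,B8) → l (A5,B9) → k (A7,B10).
So the longest common subsequence has length 5.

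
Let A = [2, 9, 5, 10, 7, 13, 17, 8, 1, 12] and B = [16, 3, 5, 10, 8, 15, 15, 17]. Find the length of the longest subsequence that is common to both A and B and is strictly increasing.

3

For each value that appears in both, track the longest common increasing run ending there.
The best achievable length is 3; one witness is 5, 10, 17 (A-positions 3,4,7, B-positions 3,4,8).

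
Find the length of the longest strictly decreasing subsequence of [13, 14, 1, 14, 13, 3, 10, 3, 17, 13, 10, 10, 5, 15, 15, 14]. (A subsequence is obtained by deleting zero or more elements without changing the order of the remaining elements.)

4

Let dp[i] be the longest decreasing subsequence ending at position i. Then dp = [1, 1, 2, 1, 2, 3, 3, 4, 1, 2, 3, 3, 4, 2, 2, 3].
The maximum is 4; one witness is 14, 13, 10, 3 at positions 2,5,7,8.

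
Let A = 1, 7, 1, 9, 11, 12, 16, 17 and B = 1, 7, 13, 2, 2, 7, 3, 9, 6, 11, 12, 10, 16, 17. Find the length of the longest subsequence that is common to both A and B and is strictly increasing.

7

A longest common strictly increasing subsequence is 1, 7, 9, 11, 12, 16, 17 (length 7); it appears in order in both A and B, and no longer such subsequence exists.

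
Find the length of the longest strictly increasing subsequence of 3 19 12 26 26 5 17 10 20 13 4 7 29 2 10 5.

5

Let dp[i] be the longest increasing subsequence ending at position i. Then dp = [1, 2, 2, 3, 3, 2, 3, 3, 4, 4, 2, 3, 5, 1, 4, 3].
The maximum is 5; one witness is 3, 12, 17, 20, 29 at positions 1,3,7,9,13.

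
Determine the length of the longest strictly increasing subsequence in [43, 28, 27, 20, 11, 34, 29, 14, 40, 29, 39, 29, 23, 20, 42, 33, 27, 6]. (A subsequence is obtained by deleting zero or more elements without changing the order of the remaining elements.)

5

One longest increasing subsequence is 11, 14, 29, 39, 42 (positions 5,8,10,11,15), of length 5; no longer one exists.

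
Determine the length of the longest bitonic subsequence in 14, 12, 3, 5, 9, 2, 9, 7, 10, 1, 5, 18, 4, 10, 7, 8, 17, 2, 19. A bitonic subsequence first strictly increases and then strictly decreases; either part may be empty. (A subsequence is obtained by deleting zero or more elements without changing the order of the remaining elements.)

Let inc[i] be the LIS ending at i and dec[i] the longest strictly decreasing subsequence starting at i. inc = [1, 1, 1, 2, 3, 1, 3, 3, 4, 1, 2, 5, 2, 4, 3, 4, 5, 2, 6], dec = [7, 6, 3, 3, 5, 2, 5, 4, 4, 1, 3, 4, 2, 3, 2, 2, 2, 1, 1].
max_i inc[i]+dec[i]−1 = 8, with one witness 3, 5, 9, 10, 18, 10, 8, 2.

8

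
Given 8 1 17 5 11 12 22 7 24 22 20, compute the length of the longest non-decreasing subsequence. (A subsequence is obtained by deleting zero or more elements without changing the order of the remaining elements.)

One longest non-decreasing subsequence is 1, 5, 11, 12, 22, 24 (positions 2,4,5,6,7,9), of length 6; no longer one exists.

6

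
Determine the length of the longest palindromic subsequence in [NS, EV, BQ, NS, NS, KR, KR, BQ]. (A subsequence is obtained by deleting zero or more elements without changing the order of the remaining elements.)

Using dp[i][j] = 2 + dp[i+1][j−1] if the ends match, else max(dp[i+1][j], dp[i][j−1]):
dp[1][8] = 4. A witness is BQ KR KR BQ at positions 3,6,7,8.

4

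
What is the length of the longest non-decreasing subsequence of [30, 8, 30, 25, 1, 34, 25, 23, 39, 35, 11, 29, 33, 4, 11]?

5

One longest non-decreasing subsequence is 8, 25, 25, 29, 33 (positions 2,4,7,12,13), of length 5; no longer one exists.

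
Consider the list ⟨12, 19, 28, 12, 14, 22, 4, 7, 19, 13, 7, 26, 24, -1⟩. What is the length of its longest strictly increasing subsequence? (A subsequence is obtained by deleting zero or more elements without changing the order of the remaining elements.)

Scanning left to right, the best length ending at each element is: 12→1, 19→2, 28→3, 12→1, 14→2, 22→3, 4→1, 7→2, 19→3, 13→3, 7→2, 26→4, 24→4, -1→1.
So the longest increasing subsequence has length 4, e.g. 12, 19, 22, 26.

4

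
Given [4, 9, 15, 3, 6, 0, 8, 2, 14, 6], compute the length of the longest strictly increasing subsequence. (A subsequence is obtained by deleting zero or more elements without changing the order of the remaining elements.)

Scanning left to right, the best length ending at each element is: 4→1, 9→2, 15→3, 3→1, 6→2, 0→1, 8→3, 2→2, 14→4, 6→3.
So the longest increasing subsequence has length 4, e.g. 4, 6, 8, 14.

4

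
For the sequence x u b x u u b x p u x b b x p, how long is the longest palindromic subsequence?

9

One longest palindromic subsequence is xbbxuxbbx (positions 1,3,7,8,10,11,12,13,14); it reads the same forward and backward, and the interval DP gives dp[1][15] = 9.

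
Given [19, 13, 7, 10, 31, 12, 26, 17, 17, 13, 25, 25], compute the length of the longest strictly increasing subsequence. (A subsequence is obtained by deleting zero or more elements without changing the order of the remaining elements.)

Scanning left to right, the best length ending at each element is: 19→1, 13→1, 7→1, 10→2, 31→3, 12→3, 26→4, 17→4, 17→4, 13→4, 25→5, 25→5.
So the longest increasing subsequence has length 5, e.g. 7, 10, 12, 17, 25.

5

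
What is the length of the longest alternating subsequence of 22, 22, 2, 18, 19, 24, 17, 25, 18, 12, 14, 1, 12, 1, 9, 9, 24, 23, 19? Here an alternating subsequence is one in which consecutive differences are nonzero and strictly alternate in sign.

12

A longest alternating subsequence is 22, 2, 18, 17, 25, 12, 14, 1, 12, 1, 24, 23 (positions 1,3,4,7,8,10,11,12,13,14,17,18); its 11 consecutive differences strictly alternate in sign, and length 12 is optimal.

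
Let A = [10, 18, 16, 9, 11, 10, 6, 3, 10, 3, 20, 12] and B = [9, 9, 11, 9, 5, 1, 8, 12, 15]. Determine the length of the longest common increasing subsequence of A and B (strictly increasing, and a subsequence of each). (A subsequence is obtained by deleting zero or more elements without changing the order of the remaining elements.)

3

For each value that appears in both, track the longest common increasing run ending there.
The best achievable length is 3; one witness is 9, 11, 12 (A-positions 4,5,12, B-positions 1,3,8).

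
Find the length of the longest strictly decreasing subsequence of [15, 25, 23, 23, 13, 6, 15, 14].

One longest decreasing subsequence is 25, 23, 13, 6 (positions 2,3,5,6), of length 4; no longer one exists.

4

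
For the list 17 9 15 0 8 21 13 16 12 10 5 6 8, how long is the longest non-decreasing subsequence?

4

Scanning left to right, the best length ending at each element is: 17→1, 9→1, 15→2, 0→1, 8→2, 21→3, 13→3, 16→4, 12→3, 10→3, 5→2, 6→3, 8→4.
So the longest non-decreasing subsequence has length 4, e.g. 0, 8, 13, 16.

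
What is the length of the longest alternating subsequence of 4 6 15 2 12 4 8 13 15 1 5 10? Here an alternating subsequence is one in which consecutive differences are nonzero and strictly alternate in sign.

8

A longest alternating subsequence is 4, 6, 2, 12, 4, 8, 1, 5 (positions 1,2,4,5,6,7,10,11); its 7 consecutive differences strictly alternate in sign, and length 8 is optimal.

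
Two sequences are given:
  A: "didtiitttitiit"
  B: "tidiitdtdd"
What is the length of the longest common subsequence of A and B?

Backtracking the LCS table gives one alignment: i (A2,B2) → d (A3,B3) → i (A5,B4) → i (A6,B5) → t (A7,B6) → t (A8,B8).
So the longest common subsequence has length 6.

6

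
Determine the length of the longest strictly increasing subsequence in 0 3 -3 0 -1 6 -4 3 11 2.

Let dp[i] be the longest increasing subsequence ending at position i. Then dp = [1, 2, 1, 2, 2, 3, 1, 3, 4, 3].
The maximum is 4; one witness is 0, 3, 6, 11 at positions 1,2,6,9.

4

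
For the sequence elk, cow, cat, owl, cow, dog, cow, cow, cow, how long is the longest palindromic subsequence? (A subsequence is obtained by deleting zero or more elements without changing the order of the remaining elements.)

One longest palindromic subsequence is cow cow cow cow cow (positions 2,5,7,8,9); it reads the same forward and backward, and the interval DP gives dp[1][9] = 5.

5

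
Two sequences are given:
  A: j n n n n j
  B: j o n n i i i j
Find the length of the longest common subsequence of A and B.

4

A longest common subsequence is jnnj (length 4); the LCS DP confirms no longer common subsequence exists.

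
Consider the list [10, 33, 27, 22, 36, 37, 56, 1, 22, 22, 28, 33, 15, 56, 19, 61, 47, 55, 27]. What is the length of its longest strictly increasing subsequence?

6

One longest increasing subsequence is 10, 33, 36, 37, 56, 61 (positions 1,2,5,6,7,16), of length 6; no longer one exists.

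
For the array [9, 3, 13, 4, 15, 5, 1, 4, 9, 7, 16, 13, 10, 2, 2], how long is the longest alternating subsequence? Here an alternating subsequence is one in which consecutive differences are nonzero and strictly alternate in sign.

Track the best alternating length ending on an up-step vs a down-step at each position: up/down = 1/1, 1/2, 3/1, 3/4, 5/1, 5/6, 1/6, 7/6, 7/6, 7/8, 9/1, 9/10, 9/10, 7/10, 7/10.
The maximum over both is 10; one such subsequence is 9, 3, 13, 4, 15, 5, 9, 7, 16, 13.

10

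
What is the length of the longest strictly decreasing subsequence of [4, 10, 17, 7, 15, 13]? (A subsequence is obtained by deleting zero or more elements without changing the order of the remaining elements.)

Scanning left to right, the best length ending at each element is: 4→1, 10→1, 17→1, 7→2, 15→2, 13→3.
So the longest decreasing subsequence has length 3, e.g. 17, 15, 13.

3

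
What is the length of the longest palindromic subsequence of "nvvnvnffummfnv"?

8

Using dp[i][j] = 2 + dp[i+1][j−1] if the ends match, else max(dp[i+1][j], dp[i][j−1]):
dp[1][14] = 8. A witness is vnfmmfnv at positions 2,4,7,10,11,12,13,14.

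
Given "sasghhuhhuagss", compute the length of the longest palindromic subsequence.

Using dp[i][j] = 2 + dp[i+1][j−1] if the ends match, else max(dp[i+1][j], dp[i][j−1]):
dp[1][14] = 11. A witness is ssghhuhhgss at positions 1,3,4,5,6,7,8,9,12,13,14.

11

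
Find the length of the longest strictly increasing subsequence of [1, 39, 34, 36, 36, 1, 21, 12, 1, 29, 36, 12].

4

Scanning left to right, the best length ending at each element is: 1→1, 39→2, 34→2, 36→3, 36→3, 1→1, 21→2, 12→2, 1→1, 29→3, 36→4, 12→2.
So the longest increasing subsequence has length 4, e.g. 1, 21, 29, 36.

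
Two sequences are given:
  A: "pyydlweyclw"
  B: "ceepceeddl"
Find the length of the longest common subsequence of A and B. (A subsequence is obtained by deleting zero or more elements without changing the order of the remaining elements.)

3

Backtracking the LCS table gives one alignment: p (A1,B4) → d (A4,B9) → l (A10,B10).
So the longest common subsequence has length 3.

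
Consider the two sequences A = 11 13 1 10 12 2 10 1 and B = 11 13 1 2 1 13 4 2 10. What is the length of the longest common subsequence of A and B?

A longest common subsequence is 11, 13, 1, 2, 10 (length 5); the LCS DP confirms no longer common subsequence exists.

5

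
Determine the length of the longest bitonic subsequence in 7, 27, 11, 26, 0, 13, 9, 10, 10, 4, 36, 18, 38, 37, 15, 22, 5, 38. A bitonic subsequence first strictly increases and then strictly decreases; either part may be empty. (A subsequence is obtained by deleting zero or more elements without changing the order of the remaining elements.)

One longest bitonic subsequence is 7, 11, 26, 36, 38, 37, 22, 5 (positions 1,3,4,11,13,14,16,17): it rises to 38 then falls. Length 8 is optimal.

8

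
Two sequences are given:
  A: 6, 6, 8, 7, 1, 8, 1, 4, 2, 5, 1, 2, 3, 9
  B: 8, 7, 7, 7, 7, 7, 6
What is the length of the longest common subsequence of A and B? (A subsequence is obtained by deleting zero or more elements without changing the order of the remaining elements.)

A longest common subsequence is 8, 7 (length 2); the LCS DP confirms no longer common subsequence exists.

2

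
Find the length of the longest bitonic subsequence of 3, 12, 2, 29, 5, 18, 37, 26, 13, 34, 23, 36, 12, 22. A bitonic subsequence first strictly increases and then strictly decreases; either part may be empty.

7

One longest bitonic subsequence is 3, 12, 29, 37, 34, 23, 22 (positions 1,2,4,7,10,11,14): it rises to 37 then falls. Length 7 is optimal.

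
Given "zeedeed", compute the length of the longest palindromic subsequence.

5

One longest palindromic subsequence is eedee (positions 2,3,4,5,6); it reads the same forward and backward, and the interval DP gives dp[1][7] = 5.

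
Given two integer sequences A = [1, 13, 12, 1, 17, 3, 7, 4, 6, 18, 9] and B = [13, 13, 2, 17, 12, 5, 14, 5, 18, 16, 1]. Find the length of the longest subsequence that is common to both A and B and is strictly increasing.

A longest common strictly increasing subsequence is 13, 17, 18 (length 3); it appears in order in both A and B, and no longer such subsequence exists.

3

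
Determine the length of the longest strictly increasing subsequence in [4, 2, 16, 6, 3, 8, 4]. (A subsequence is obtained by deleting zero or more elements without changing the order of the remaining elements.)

Scanning left to right, the best length ending at each element is: 4→1, 2→1, 16→2, 6→2, 3→2, 8→3, 4→3.
So the longest increasing subsequence has length 3, e.g. 4, 6, 8.

3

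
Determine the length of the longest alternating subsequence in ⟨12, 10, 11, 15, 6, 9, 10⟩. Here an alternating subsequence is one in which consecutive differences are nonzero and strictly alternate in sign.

Track the best alternating length ending on an up-step vs a down-step at each position: up/down = 1/1, 1/2, 3/2, 3/1, 1/4, 5/4, 5/4.
The maximum over both is 5; one such subsequence is 12, 10, 11, 6, 9.

5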